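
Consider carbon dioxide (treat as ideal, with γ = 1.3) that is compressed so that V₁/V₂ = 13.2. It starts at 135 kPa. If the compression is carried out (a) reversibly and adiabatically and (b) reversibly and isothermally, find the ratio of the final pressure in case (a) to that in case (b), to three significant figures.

Isothermal: P_b = P₁(V₁/V₂) = 135×13.2.
Adiabatic: P_a = P₁(V₁/V₂)^γ = 135×13.2^(1.3).
P_a/P_b = (V₁/V₂)^(γ−1) = 13.2^(0.3) = 2.169.

P_adiabatic / P_isothermal ≈ 2.17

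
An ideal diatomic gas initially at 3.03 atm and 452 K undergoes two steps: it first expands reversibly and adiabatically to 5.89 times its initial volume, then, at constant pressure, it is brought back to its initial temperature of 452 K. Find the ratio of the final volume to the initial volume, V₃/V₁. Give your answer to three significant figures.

V₃/V₁ ≈ 12.0

For a diatomic ideal gas γ = 7/5.
Adiabatic step: V₂/V₁ = 5.89; T₂ = T₁·(1/5.89)^(2/5) = 222.4 K.
Isobaric step: V₃/V₂ = T₃/T₂ = 452/222.4.
V₃/V₁ = (V₂/V₁)(V₃/V₂) = 5.89 × (452/222.4) = 11.97.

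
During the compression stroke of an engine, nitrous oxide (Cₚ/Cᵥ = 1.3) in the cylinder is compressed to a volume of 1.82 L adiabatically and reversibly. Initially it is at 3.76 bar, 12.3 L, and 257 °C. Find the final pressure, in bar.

Since PV^γ is constant along a reversible adiabat, P₂ = P₁ (V₁/V₂)^γ.
P₂ = 3.76 × (12.3/1.82)^(1.3) = 45.08 bar.

P₂ ≈ 45.1 bar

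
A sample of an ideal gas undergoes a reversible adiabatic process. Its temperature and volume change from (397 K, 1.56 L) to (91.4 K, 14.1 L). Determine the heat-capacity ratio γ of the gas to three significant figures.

γ ≈ 1.67

TV^(γ−1) = const ⇒ γ − 1 = ln(T₂/T₁) / ln(V₁/V₂).
γ = 1 + ln(91.4/397) / ln(1.56/14.1) = 1.667.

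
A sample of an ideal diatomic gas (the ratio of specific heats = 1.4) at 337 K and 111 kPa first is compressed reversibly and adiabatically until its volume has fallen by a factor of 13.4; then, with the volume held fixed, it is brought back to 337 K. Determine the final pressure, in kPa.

P₃ ≈ 1490 kPa

Adiabatic step (PV^γ = const): P₂ = 111×13.4^(1.4) = 4200 kPa; T₂ = 337×13.4^(0.4) = 951.6 K.
Isochoric: P₃ = P₂(T₃/T₂) = 4200 × (337/951.6) = 1487 kPa.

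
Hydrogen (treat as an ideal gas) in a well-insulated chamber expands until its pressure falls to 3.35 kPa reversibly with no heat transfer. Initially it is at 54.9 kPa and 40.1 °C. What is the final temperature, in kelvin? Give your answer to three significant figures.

T₂ ≈ 141 K

Along an adiabat T P^((1−γ)/γ) is constant, so T₂ = T₁ (P₂/P₁)^((γ−1)/γ).
For a diatomic ideal gas γ = 7/5, so (γ−1)/γ = 2/7.
T₁ = 40.1 °C = 313.2 K.
T₂ = 313.2 × (3.35/54.9)^(2/7) = 140.9 K.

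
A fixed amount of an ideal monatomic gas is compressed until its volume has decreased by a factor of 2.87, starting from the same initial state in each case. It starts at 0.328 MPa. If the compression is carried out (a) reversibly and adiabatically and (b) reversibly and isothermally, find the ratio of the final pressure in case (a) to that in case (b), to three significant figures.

P_adiabatic / P_isothermal ≈ 2.02

For a monatomic ideal gas γ = 5/3.
Isothermal: P_b = P₁(V₁/V₂) = 0.328×2.87.
Adiabatic: P_a = P₁(V₁/V₂)^γ = 0.328×2.87^(5/3).
P_a/P_b = (V₁/V₂)^(γ−1) = 2.87^(2/3) = 2.02.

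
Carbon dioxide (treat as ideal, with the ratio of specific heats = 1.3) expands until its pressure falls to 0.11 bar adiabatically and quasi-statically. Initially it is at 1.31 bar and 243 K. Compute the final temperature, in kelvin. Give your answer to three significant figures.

Adiabatic: T₂/T₁ = (P₂/P₁)^((γ−1)/γ).
T₂ = 243 × (0.11/1.31)^(0.231) = 137.2 K.

T₂ ≈ 137 K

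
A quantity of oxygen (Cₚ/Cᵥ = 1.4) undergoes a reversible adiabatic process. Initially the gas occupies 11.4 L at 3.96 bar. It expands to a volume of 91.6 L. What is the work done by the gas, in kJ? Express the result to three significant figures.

W ≈ 6.38 kJ

P₂ = P₁(V₁/V₂)^γ = 3.96×(11.4/91.6)^(1.4) = 0.2141 bar.
For a reversible adiabat, W_by_gas = (P₁V₁ − P₂V₂)/(γ−1).
W_by = (396000×0.0114 − 21410×0.0916) / (0.4) = 6382 J.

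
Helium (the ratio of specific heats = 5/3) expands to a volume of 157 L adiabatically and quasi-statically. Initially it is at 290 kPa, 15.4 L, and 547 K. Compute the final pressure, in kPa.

Adiabatic: P₁V₁^γ = P₂V₂^γ ⇒ P₂ = P₁ (V₁/V₂)^γ.
P₂ = 290 × (15.4/157)^(5/3) = 6.05 kPa.

P₂ ≈ 6.05 kPa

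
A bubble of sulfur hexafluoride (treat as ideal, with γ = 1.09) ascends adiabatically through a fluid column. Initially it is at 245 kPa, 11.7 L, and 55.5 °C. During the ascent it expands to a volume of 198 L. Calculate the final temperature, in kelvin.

Adiabatic: T₁V₁^(γ−1) = T₂V₂^(γ−1) ⇒ T₂ = T₁ (V₁/V₂)^(γ−1).
T₁ = 55.5 °C = 328.6 K.
T₂ = 328.6 × (11.7/198)^(0.09) = 254.8 K.

T₂ ≈ 255 K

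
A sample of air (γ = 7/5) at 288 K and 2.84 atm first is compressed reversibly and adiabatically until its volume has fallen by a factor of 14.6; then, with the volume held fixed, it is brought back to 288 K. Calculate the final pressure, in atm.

P₃ ≈ 41.5 atm

Adiabatic step (PV^γ = const): P₂ = 2.84×14.6^(7/5) = 121.2 atm; T₂ = 288×14.6^(2/5) = 841.7 K.
Isochoric: P₃ = P₂(T₃/T₂) = 121.2 × (288/841.7) = 41.46 atm.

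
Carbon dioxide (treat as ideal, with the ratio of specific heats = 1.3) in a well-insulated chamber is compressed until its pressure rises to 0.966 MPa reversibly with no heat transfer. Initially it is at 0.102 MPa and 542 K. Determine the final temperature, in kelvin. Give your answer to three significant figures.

Adiabatic: T₂/T₁ = (P₂/P₁)^((γ−1)/γ).
T₂ = 542 × (0.966/0.102)^(0.231) = 910.6 K.

T₂ ≈ 911 K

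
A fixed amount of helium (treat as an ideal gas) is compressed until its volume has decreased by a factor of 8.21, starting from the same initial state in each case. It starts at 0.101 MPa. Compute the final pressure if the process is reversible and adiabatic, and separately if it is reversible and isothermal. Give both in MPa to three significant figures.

adiabatic: 3.37 MPa; isothermal: 0.829 MPa

For a monatomic ideal gas γ = 5/3.
Isothermal: P₂ = P₁(V₁/V₂) = 0.101×8.21 = 0.8292 MPa.
Adiabatic: P₂ = P₁(V₁/V₂)^γ = 0.101×8.21^(5/3) = 3.375 MPa.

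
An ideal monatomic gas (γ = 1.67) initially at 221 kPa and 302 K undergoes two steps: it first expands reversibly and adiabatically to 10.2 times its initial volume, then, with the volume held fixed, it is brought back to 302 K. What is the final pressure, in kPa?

P₃ ≈ 21.7 kPa

Adiabatic step (PV^γ = const): P₂ = 221×(1/10.2)^(1.67) = 4.571 kPa; T₂ = 302×(1/10.2)^(0.67) = 63.72 K.
Isochoric: P₃ = P₂(T₃/T₂) = 4.571 × (302/63.72) = 21.67 kPa.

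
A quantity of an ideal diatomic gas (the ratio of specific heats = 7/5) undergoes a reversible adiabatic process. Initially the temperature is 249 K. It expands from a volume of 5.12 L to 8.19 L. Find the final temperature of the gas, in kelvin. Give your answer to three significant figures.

T₂ ≈ 206 K

Adiabatic: T₁V₁^(γ−1) = T₂V₂^(γ−1) ⇒ T₂ = T₁ (V₁/V₂)^(γ−1).
T₂ = 249 × (5.12/8.19)^(2/5) = 206.3 K.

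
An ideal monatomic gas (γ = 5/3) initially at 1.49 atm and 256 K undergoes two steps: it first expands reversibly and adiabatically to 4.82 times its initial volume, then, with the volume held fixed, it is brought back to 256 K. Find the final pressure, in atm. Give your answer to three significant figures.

P₃ ≈ 0.309 atm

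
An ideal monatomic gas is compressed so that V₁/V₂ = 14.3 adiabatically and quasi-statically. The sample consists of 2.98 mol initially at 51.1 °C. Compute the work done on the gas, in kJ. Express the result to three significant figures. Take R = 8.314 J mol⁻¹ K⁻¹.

Adiabatic: T₁V₁^(γ−1) = T₂V₂^(γ−1) ⇒ T₂ = T₁ (V₁/V₂)^(γ−1).
γ = 5/3 for a monatomic ideal gas, so γ−1 = 2/3.
T₁ = 51.1 °C = 324.2 K.
T₂ = 324.2 × 14.3^(2/3) = 1910 K.
Q = 0, so ΔU = W_on_gas = nCᵥΔT with Cᵥ = R/(γ−1) = 12.47 J/(mol·K).
ΔU = 2.98 × 12.47 × (1910 − 324.2) = 58940 J.

W ≈ 58.9 kJ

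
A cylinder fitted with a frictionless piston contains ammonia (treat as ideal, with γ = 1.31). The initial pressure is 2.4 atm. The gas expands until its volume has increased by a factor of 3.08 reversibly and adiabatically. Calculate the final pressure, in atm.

Adiabatic: P₁V₁^γ = P₂V₂^γ ⇒ P₂ = P₁ (V₁/V₂)^γ.
P₂ = 2.4 × (1/3.08)^(1.31) = 0.5498 atm.

P₂ ≈ 0.550 atm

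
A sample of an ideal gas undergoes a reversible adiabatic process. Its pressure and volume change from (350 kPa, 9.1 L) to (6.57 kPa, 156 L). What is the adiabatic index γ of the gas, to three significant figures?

γ ≈ 1.40

PV^γ = const ⇒ γ = ln(P₂/P₁) / ln(V₁/V₂).
γ = ln(6.57/350) / ln(9.1/156) = 1.399.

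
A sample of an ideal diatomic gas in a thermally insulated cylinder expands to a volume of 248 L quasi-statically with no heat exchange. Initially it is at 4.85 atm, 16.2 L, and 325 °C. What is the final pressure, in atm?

P₂ ≈ 0.106 atm

Adiabatic: P₁V₁^γ = P₂V₂^γ ⇒ P₂ = P₁ (V₁/V₂)^γ.
γ = 7/5 for a diatomic ideal gas.
P₂ = 4.85 × (16.2/248)^(7/5) = 0.1064 atm.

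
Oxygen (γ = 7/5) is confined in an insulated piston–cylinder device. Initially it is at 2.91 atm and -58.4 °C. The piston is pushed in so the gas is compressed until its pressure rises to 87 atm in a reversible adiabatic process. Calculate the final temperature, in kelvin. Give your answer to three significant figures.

Along an adiabat T P^((1−γ)/γ) is constant, so T₂ = T₁ (P₂/P₁)^((γ−1)/γ).
T₁ = -58.4 °C = 214.7 K.
T₂ = 214.7 × (87/2.91)^(2/7) = 566.9 K.

T₂ ≈ 567 K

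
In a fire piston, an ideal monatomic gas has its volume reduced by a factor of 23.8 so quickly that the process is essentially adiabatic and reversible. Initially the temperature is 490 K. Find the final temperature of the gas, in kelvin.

Adiabatic: T₁V₁^(γ−1) = T₂V₂^(γ−1) ⇒ T₂ = T₁ (V₁/V₂)^(γ−1).
For a monatomic ideal gas γ = 5/3, so γ−1 = 2/3.
T₂ = 490 × 23.8^(2/3) = 4054 K.

T₂ ≈ 4050 K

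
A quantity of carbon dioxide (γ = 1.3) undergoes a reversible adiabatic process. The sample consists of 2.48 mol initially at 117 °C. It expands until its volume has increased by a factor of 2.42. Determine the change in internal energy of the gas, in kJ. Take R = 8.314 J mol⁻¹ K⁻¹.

ΔU ≈ -6.24 kJ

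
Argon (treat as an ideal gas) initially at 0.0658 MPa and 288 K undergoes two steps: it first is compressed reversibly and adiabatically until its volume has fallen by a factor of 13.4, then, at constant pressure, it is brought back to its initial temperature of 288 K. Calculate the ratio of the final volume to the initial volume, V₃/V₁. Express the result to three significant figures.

V₃/V₁ ≈ 0.0132

For a monatomic ideal gas γ = 5/3.
Adiabatic step: V₂/V₁ = 0.07463; T₂ = T₁·13.4^(2/3) = 1625 K.
Isobaric step: V₃/V₂ = T₃/T₂ = 288/1625.
V₃/V₁ = (V₂/V₁)(V₃/V₂) = 0.07463 × (288/1625) = 0.01323.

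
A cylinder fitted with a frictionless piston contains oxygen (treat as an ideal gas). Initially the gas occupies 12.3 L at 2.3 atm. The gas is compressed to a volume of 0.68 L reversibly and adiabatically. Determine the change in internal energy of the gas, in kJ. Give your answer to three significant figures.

γ = 7/5 for a diatomic ideal gas.
P₂ = P₁(V₁/V₂)^γ = 2.3×(12.3/0.68)^(7/5) = 132.5 atm.
For a reversible adiabat, W_by_gas = (P₁V₁ − P₂V₂)/(γ−1).
W_by = (233000×0.0123 − 1.342×10^7×0.00068) / (2/5) = -15650 J.
Q = 0 ⇒ ΔU = −W_by = 15650 J.

ΔU ≈ 15.7 kJ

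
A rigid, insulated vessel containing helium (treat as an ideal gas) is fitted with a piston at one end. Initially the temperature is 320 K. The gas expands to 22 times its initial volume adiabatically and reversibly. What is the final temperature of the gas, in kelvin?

T₂ ≈ 40.8 K

Adiabatic: T₁V₁^(γ−1) = T₂V₂^(γ−1) ⇒ T₂ = T₁ (V₁/V₂)^(γ−1).
For a monatomic ideal gas γ = 5/3, so γ−1 = 2/3.
T₂ = 320 × (1/22)^(2/3) = 40.76 K.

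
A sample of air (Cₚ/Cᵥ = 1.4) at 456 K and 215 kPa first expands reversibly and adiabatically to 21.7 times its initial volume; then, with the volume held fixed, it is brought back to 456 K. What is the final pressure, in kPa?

P₃ ≈ 9.91 kPa

Adiabatic step (PV^γ = const): P₂ = 215×(1/21.7)^(1.4) = 2.893 kPa; T₂ = 456×(1/21.7)^(0.4) = 133.2 K.
Isochoric: P₃ = P₂(T₃/T₂) = 2.893 × (456/133.2) = 9.908 kPa.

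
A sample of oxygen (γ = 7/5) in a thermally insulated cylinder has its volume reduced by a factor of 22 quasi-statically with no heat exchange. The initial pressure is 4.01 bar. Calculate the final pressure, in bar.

P₂ ≈ 304 bar

Adiabatic: P₁V₁^γ = P₂V₂^γ ⇒ P₂ = P₁ (V₁/V₂)^γ.
P₂ = 4.01 × 22^(7/5) = 303.8 bar.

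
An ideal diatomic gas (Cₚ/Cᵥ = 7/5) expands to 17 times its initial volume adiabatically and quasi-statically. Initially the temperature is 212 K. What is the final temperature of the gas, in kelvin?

T₂ ≈ 68.3 K

For a reversible adiabat TV^(γ−1) is constant, so T₂ = T₁ (V₁/V₂)^(γ−1).
T₂ = 212 × (1/17)^(2/5) = 68.26 K.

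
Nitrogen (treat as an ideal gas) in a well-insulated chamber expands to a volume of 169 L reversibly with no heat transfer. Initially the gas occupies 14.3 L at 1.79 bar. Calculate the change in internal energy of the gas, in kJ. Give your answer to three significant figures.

ΔU ≈ -4.02 kJ

γ = 7/5 for a diatomic ideal gas.
P₂ = P₁(V₁/V₂)^γ = 1.79×(14.3/169)^(7/5) = 0.0564 bar.
For a reversible adiabat, W_by_gas = (P₁V₁ − P₂V₂)/(γ−1).
W_by = (179000×0.0143 − 5640×0.169) / (2/5) = 4016 J.
Q = 0 ⇒ ΔU = −W_by = -4016 J.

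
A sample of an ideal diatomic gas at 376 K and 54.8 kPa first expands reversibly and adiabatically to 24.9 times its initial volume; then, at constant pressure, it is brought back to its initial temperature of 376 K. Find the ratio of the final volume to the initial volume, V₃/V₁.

V₃/V₁ ≈ 90.1

For a diatomic ideal gas γ = 7/5.
Adiabatic step: V₂/V₁ = 24.9; T₂ = T₁·(1/24.9)^(2/5) = 103.9 K.
Isobaric step: V₃/V₂ = T₃/T₂ = 376/103.9.
V₃/V₁ = (V₂/V₁)(V₃/V₂) = 24.9 × (376/103.9) = 90.09.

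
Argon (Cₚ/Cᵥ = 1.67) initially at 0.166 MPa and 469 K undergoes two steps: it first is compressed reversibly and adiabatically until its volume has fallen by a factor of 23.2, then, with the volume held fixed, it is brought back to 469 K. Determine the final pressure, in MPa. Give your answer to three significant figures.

P₃ ≈ 3.85 MPa

Adiabatic step (PV^γ = const): P₂ = 0.166×23.2^(1.67) = 31.66 MPa; T₂ = 469×23.2^(0.67) = 3855 K.
Isochoric: P₃ = P₂(T₃/T₂) = 31.66 × (469/3855) = 3.851 MPa.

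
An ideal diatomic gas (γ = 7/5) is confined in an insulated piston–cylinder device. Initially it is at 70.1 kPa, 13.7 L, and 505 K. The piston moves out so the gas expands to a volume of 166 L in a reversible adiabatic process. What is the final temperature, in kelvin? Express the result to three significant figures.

T₂ ≈ 186 K

Adiabatic: T₁V₁^(γ−1) = T₂V₂^(γ−1) ⇒ T₂ = T₁ (V₁/V₂)^(γ−1).
T₂ = 505 × (13.7/166)^(2/5) = 186.2 K.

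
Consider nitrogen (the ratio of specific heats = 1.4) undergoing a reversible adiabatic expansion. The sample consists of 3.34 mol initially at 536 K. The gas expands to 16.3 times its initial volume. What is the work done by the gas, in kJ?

For a reversible adiabat TV^(γ−1) is constant, so T₂ = T₁ (V₁/V₂)^(γ−1).
T₂ = 536 × (1/16.3)^(0.4) = 175.5 K.
Q = 0, so ΔU = W_on_gas = nCᵥΔT with Cᵥ = R/(γ−1) = 20.79 J/(mol·K).
ΔU = 3.34 × 20.79 × (175.5 − 536) = -25030 J.
Work done by the gas = −ΔU = 25030 J.

W ≈ 25.0 kJ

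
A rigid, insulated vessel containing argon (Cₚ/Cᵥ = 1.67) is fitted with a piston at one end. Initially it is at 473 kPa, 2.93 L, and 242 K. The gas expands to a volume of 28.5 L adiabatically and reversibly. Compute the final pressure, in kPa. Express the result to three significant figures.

P₂ ≈ 10.6 kPa

Adiabatic: P₁V₁^γ = P₂V₂^γ ⇒ P₂ = P₁ (V₁/V₂)^γ.
P₂ = 473 × (2.93/28.5)^(1.67) = 10.59 kPa.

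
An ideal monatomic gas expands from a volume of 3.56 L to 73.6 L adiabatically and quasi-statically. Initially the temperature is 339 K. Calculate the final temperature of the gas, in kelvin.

Adiabatic: T₁V₁^(γ−1) = T₂V₂^(γ−1) ⇒ T₂ = T₁ (V₁/V₂)^(γ−1).
For a monatomic ideal gas γ = 5/3, so γ−1 = 2/3.
T₂ = 339 × (3.56/73.6)^(2/3) = 45 K.

T₂ ≈ 45.0 K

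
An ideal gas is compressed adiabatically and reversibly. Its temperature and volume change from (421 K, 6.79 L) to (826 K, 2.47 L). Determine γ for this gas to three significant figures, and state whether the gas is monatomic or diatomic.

γ ≈ 1.67; monatomic

TV^(γ−1) = const ⇒ γ − 1 = ln(T₂/T₁) / ln(V₁/V₂).
γ = 1 + ln(826/421) / ln(6.79/2.47) = 1.666.
γ ≈ 1.67 is close to 5/3, so the gas is monatomic.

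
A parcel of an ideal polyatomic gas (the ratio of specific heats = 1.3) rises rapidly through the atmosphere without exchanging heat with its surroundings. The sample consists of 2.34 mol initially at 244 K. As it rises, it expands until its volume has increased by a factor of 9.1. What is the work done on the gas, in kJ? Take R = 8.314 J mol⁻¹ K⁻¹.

W ≈ -7.67 kJ

For a reversible adiabat TV^(γ−1) is constant, so T₂ = T₁ (V₁/V₂)^(γ−1).
T₂ = 244 × (1/9.1)^(0.3) = 125.8 K.
Q = 0, so ΔU = W_on_gas = nCᵥΔT with Cᵥ = R/(γ−1) = 27.71 J/(mol·K).
ΔU = 2.34 × 27.71 × (125.8 − 244) = -7665 J.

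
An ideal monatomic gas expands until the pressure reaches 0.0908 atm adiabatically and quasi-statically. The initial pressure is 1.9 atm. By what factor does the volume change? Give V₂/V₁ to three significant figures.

From PV^γ = const, V₂/V₁ = (P₁/P₂)^(1/γ).
For a monatomic ideal gas γ = 5/3.
V₂/V₁ = (1.9/0.0908)^(3/5) = 6.2.

V₂/V₁ ≈ 6.20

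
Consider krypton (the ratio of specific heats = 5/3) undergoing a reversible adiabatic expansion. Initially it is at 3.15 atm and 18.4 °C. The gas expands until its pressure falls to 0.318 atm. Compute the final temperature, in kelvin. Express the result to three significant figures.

T₂ ≈ 117 K

Along an adiabat T P^((1−γ)/γ) is constant, so T₂ = T₁ (P₂/P₁)^((γ−1)/γ).
T₁ = 18.4 °C = 291.5 K.
T₂ = 291.5 × (0.318/3.15)^(2/5) = 116.5 K.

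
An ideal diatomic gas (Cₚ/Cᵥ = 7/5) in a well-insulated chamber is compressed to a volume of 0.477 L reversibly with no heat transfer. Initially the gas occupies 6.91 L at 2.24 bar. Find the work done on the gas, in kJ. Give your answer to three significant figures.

W ≈ 7.40 kJ

P₂ = P₁(V₁/V₂)^γ = 2.24×(6.91/0.477)^(7/5) = 94.53 bar.
For a reversible adiabat, W_by_gas = (P₁V₁ − P₂V₂)/(γ−1).
W_by = (224000×0.00691 − 9.453×10^6×0.000477) / (2/5) = -7404 J.
W_on_gas = −W_by = 7404 J.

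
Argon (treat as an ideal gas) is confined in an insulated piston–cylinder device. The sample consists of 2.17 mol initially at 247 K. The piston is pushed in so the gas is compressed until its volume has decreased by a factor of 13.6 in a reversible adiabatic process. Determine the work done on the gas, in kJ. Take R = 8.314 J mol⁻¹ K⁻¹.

W ≈ 31.4 kJ

Adiabatic: T₁V₁^(γ−1) = T₂V₂^(γ−1) ⇒ T₂ = T₁ (V₁/V₂)^(γ−1).
γ = 5/3 for a monatomic ideal gas, so γ−1 = 2/3.
T₂ = 247 × 13.6^(2/3) = 1407 K.
Q = 0, so ΔU = W_on_gas = nCᵥΔT with Cᵥ = R/(γ−1) = 12.47 J/(mol·K).
ΔU = 2.17 × 12.47 × (1407 − 247) = 31400 J.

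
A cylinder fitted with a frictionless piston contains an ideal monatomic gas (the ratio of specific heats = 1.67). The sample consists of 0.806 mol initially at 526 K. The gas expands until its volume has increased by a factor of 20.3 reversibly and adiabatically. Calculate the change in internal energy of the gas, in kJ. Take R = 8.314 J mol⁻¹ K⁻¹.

Adiabatic: T₁V₁^(γ−1) = T₂V₂^(γ−1) ⇒ T₂ = T₁ (V₁/V₂)^(γ−1).
T₂ = 526 × (1/20.3)^(0.67) = 69.98 K.
Q = 0, so ΔU = W_on_gas = nCᵥΔT with Cᵥ = R/(γ−1) = 12.41 J/(mol·K).
ΔU = 0.806 × 12.41 × (69.98 − 526) = -4561 J.

ΔU ≈ -4.56 kJ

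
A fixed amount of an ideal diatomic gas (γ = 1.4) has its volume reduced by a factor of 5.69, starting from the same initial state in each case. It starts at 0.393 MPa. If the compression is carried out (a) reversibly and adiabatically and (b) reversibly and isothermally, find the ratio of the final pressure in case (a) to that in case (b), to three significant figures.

P_adiabatic / P_isothermal ≈ 2.00

Isothermal: P_b = P₁(V₁/V₂) = 0.393×5.69.
Adiabatic: P_a = P₁(V₁/V₂)^γ = 0.393×5.69^(1.4).
P_a/P_b = (V₁/V₂)^(γ−1) = 5.69^(0.4) = 2.005.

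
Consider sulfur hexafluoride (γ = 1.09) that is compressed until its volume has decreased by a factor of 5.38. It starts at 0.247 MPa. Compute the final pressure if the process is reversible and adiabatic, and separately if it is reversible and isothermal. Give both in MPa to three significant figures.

Isothermal: P₂ = P₁(V₁/V₂) = 0.247×5.38 = 1.329 MPa.
Adiabatic: P₂ = P₁(V₁/V₂)^γ = 0.247×5.38^(1.09) = 1.546 MPa.

adiabatic: 1.55 MPa; isothermal: 1.33 MPa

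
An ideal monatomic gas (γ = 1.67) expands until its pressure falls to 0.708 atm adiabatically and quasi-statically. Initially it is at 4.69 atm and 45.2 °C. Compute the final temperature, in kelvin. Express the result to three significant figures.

T₂ ≈ 149 K

Along an adiabat T P^((1−γ)/γ) is constant, so T₂ = T₁ (P₂/P₁)^((γ−1)/γ).
T₁ = 45.2 °C = 318.3 K.
T₂ = 318.3 × (0.708/4.69)^(0.401) = 149.1 K.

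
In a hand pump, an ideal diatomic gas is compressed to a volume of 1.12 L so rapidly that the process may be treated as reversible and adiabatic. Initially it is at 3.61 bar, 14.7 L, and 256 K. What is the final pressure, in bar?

Since PV^γ is constant along a reversible adiabat, P₂ = P₁ (V₁/V₂)^γ.
γ = 7/5 for a diatomic ideal gas.
P₂ = 3.61 × (14.7/1.12)^(7/5) = 132.7 bar.

P₂ ≈ 133 bar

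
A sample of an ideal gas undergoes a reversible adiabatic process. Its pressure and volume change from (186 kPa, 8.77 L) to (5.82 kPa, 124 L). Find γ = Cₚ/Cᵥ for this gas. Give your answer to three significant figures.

γ ≈ 1.31

PV^γ = const ⇒ γ = ln(P₂/P₁) / ln(V₁/V₂).
γ = ln(5.82/186) / ln(8.77/124) = 1.308.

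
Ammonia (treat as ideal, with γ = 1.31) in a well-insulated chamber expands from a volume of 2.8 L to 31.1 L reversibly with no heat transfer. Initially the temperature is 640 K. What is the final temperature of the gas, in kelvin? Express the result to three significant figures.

T₂ ≈ 303 K

Adiabatic: T₁V₁^(γ−1) = T₂V₂^(γ−1) ⇒ T₂ = T₁ (V₁/V₂)^(γ−1).
T₂ = 640 × (2.8/31.1)^(0.31) = 303.4 K.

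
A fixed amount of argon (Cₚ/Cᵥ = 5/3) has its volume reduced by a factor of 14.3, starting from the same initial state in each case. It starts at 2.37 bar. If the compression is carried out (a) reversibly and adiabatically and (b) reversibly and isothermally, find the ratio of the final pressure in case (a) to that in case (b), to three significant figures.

Isothermal: P_b = P₁(V₁/V₂) = 2.37×14.3.
Adiabatic: P_a = P₁(V₁/V₂)^γ = 2.37×14.3^(5/3).
P_a/P_b = (V₁/V₂)^(γ−1) = 14.3^(2/3) = 5.891.

P_adiabatic / P_isothermal ≈ 5.89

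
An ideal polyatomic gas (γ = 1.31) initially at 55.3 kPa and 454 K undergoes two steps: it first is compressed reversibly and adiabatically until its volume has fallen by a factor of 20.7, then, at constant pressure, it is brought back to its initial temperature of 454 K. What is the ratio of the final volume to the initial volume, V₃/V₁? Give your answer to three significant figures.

Adiabatic step: V₂/V₁ = 0.04831; T₂ = T₁·20.7^(0.31) = 1161 K.
Isobaric step: V₃/V₂ = T₃/T₂ = 454/1161.
V₃/V₁ = (V₂/V₁)(V₃/V₂) = 0.04831 × (454/1161) = 0.01888.

V₃/V₁ ≈ 0.0189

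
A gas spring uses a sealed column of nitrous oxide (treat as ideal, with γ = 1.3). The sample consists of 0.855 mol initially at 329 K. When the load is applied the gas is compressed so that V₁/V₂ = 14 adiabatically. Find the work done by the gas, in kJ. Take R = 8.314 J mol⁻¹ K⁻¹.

Adiabatic: T₁V₁^(γ−1) = T₂V₂^(γ−1) ⇒ T₂ = T₁ (V₁/V₂)^(γ−1).
T₂ = 329 × 14^(0.3) = 726.2 K.
Q = 0, so ΔU = W_on_gas = nCᵥΔT with Cᵥ = R/(γ−1) = 27.71 J/(mol·K).
ΔU = 0.855 × 27.71 × (726.2 − 329) = 9411 J.
Work done by the gas = −ΔU = -9411 J.

W ≈ -9.41 kJ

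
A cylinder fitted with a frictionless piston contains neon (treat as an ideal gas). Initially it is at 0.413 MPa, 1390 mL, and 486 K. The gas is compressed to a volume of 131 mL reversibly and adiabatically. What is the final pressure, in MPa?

P₂ ≈ 21.2 MPa

Adiabatic: P₁V₁^γ = P₂V₂^γ ⇒ P₂ = P₁ (V₁/V₂)^γ.
γ = 5/3 for a monatomic ideal gas.
P₂ = 0.413 × (1390/131)^(5/3) = 21.16 MPa.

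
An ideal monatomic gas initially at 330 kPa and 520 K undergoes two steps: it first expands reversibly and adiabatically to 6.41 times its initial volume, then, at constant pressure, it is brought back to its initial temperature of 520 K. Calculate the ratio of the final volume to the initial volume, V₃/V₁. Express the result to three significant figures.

For a monatomic ideal gas γ = 5/3.
Adiabatic step: V₂/V₁ = 6.41; T₂ = T₁·(1/6.41)^(2/3) = 150.7 K.
Isobaric step: V₃/V₂ = T₃/T₂ = 520/150.7.
V₃/V₁ = (V₂/V₁)(V₃/V₂) = 6.41 × (520/150.7) = 22.12.

V₃/V₁ ≈ 22.1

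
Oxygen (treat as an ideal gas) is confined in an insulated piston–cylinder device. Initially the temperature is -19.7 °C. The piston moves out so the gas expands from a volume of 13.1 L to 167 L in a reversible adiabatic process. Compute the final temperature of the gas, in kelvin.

T₂ ≈ 91.6 K

Adiabatic: T₁V₁^(γ−1) = T₂V₂^(γ−1) ⇒ T₂ = T₁ (V₁/V₂)^(γ−1).
For a diatomic ideal gas γ = 7/5, so γ−1 = 2/5.
T₁ = -19.7 °C = 253.4 K.
T₂ = 253.4 × (13.1/167)^(2/5) = 91.56 K.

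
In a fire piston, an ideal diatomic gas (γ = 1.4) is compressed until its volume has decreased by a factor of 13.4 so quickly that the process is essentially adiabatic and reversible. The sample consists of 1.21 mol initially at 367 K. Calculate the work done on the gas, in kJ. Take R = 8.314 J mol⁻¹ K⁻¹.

W ≈ 16.8 kJ

Adiabatic: T₁V₁^(γ−1) = T₂V₂^(γ−1) ⇒ T₂ = T₁ (V₁/V₂)^(γ−1).
T₂ = 367 × 13.4^(0.4) = 1036 K.
Q = 0, so ΔU = W_on_gas = nCᵥΔT with Cᵥ = R/(γ−1) = 20.79 J/(mol·K).
ΔU = 1.21 × 20.79 × (1036 − 367) = 16830 J.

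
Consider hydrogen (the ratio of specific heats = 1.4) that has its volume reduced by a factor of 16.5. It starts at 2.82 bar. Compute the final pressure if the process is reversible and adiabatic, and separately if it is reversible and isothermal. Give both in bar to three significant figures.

Isothermal: P₂ = P₁(V₁/V₂) = 2.82×16.5 = 46.53 bar.
Adiabatic: P₂ = P₁(V₁/V₂)^γ = 2.82×16.5^(1.4) = 142.8 bar.

adiabatic: 143 bar; isothermal: 46.5 bar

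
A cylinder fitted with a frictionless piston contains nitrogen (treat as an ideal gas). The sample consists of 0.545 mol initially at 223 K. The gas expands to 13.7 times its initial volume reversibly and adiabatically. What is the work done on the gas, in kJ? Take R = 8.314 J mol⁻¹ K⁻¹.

W ≈ -1.64 kJ

Adiabatic: T₁V₁^(γ−1) = T₂V₂^(γ−1) ⇒ T₂ = T₁ (V₁/V₂)^(γ−1).
γ = 7/5 for a diatomic ideal gas, so γ−1 = 2/5.
T₂ = 223 × (1/13.7)^(2/5) = 78.27 K.
Q = 0, so ΔU = W_on_gas = nCᵥΔT with Cᵥ = R/(γ−1) = 20.79 J/(mol·K).
ΔU = 0.545 × 20.79 × (78.27 − 223) = -1639 J.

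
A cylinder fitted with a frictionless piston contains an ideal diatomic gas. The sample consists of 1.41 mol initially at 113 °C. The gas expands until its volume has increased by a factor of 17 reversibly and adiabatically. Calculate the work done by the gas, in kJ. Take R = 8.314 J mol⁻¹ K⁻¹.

Adiabatic: T₁V₁^(γ−1) = T₂V₂^(γ−1) ⇒ T₂ = T₁ (V₁/V₂)^(γ−1).
γ = 7/5 for a diatomic ideal gas, so γ−1 = 2/5.
T₁ = 113 °C = 386.1 K.
T₂ = 386.1 × (1/17)^(2/5) = 124.3 K.
Q = 0, so ΔU = W_on_gas = nCᵥΔT with Cᵥ = R/(γ−1) = 20.79 J/(mol·K).
ΔU = 1.41 × 20.79 × (124.3 − 386.1) = -7673 J.
Work done by the gas = −ΔU = 7673 J.

W ≈ 7.67 kJ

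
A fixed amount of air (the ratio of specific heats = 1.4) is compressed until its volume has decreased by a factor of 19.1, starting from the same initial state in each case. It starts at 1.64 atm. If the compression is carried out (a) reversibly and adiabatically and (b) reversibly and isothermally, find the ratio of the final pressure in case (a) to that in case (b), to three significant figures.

Isothermal: P_b = P₁(V₁/V₂) = 1.64×19.1.
Adiabatic: P_a = P₁(V₁/V₂)^γ = 1.64×19.1^(1.4).
P_a/P_b = (V₁/V₂)^(γ−1) = 19.1^(0.4) = 3.254.

P_adiabatic / P_isothermal ≈ 3.25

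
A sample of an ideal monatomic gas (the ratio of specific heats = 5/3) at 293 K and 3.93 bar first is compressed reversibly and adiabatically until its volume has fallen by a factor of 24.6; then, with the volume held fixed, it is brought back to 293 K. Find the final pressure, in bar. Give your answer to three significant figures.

P₃ ≈ 96.7 bar

Adiabatic step (PV^γ = const): P₂ = 3.93×24.6^(5/3) = 817.7 bar; T₂ = 293×24.6^(2/3) = 2478 K.
Isochoric: P₃ = P₂(T₃/T₂) = 817.7 × (293/2478) = 96.68 bar.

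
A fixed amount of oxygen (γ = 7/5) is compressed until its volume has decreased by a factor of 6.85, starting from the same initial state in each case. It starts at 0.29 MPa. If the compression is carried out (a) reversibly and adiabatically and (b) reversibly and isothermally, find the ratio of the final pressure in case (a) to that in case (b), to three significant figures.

P_adiabatic / P_isothermal ≈ 2.16

Isothermal: P_b = P₁(V₁/V₂) = 0.29×6.85.
Adiabatic: P_a = P₁(V₁/V₂)^γ = 0.29×6.85^(7/5).
P_a/P_b = (V₁/V₂)^(γ−1) = 6.85^(2/5) = 2.159.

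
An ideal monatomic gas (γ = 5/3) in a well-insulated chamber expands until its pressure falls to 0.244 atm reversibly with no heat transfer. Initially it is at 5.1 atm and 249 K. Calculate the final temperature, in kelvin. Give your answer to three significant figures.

T₂ ≈ 73.8 K

Along an adiabat T P^((1−γ)/γ) is constant, so T₂ = T₁ (P₂/P₁)^((γ−1)/γ).
T₂ = 249 × (0.244/5.1)^(2/5) = 73.81 K.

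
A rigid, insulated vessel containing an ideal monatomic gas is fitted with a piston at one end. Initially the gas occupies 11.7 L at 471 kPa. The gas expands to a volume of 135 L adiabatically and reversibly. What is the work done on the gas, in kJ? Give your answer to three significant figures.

γ = 5/3 for a monatomic ideal gas.
P₂ = P₁(V₁/V₂)^γ = 471×(11.7/135)^(5/3) = 7.994 kPa.
For a reversible adiabat, W_by_gas = (P₁V₁ − P₂V₂)/(γ−1).
W_by = (471000×0.0117 − 7994×0.135) / (2/3) = 6647 J.
W_on_gas = −W_by = -6647 J.

W ≈ -6.65 kJ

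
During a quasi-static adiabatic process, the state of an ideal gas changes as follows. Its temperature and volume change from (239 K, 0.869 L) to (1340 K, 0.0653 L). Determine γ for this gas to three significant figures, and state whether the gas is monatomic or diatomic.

γ ≈ 1.67; monatomic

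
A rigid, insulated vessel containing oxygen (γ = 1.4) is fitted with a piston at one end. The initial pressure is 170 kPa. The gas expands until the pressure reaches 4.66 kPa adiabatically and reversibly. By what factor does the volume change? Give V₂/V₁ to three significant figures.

V₂/V₁ ≈ 13.1

From PV^γ = const, V₂/V₁ = (P₁/P₂)^(1/γ).
V₂/V₁ = (170/4.66)^(0.714) = 13.05.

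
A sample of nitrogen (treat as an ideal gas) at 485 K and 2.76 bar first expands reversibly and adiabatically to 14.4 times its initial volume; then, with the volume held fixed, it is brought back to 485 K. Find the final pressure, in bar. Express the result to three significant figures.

For a diatomic ideal gas γ = 7/5.
Adiabatic step (PV^γ = const): P₂ = 2.76×(1/14.4)^(7/5) = 0.06595 bar; T₂ = 485×(1/14.4)^(2/5) = 166.9 K.
Isochoric: P₃ = P₂(T₃/T₂) = 0.06595 × (485/166.9) = 0.1917 bar.

P₃ ≈ 0.192 bar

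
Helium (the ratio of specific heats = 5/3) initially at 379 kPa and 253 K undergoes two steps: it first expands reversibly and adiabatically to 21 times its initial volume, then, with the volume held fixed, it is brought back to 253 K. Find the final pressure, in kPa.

Adiabatic step (PV^γ = const): P₂ = 379×(1/21)^(5/3) = 2.371 kPa; T₂ = 253×(1/21)^(2/3) = 33.24 K.
Isochoric: P₃ = P₂(T₃/T₂) = 2.371 × (253/33.24) = 18.05 kPa.

P₃ ≈ 18.0 kPa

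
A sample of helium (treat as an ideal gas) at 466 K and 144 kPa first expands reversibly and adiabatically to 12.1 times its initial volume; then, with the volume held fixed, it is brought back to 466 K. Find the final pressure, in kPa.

For a monatomic ideal gas γ = 5/3.
Adiabatic step (PV^γ = const): P₂ = 144×(1/12.1)^(5/3) = 2.258 kPa; T₂ = 466×(1/12.1)^(2/3) = 88.42 K.
Isochoric: P₃ = P₂(T₃/T₂) = 2.258 × (466/88.42) = 11.9 kPa.

P₃ ≈ 11.9 kPa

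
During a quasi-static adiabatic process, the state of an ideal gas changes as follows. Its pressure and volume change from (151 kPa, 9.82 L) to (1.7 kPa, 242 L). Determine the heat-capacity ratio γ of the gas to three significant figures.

PV^γ = const ⇒ γ = ln(P₂/P₁) / ln(V₁/V₂).
γ = ln(1.7/151) / ln(9.82/242) = 1.4.

γ ≈ 1.40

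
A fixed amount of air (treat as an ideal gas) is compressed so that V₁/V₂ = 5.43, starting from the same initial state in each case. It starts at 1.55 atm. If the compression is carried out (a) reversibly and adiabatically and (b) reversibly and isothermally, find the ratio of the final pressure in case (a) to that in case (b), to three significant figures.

P_adiabatic / P_isothermal ≈ 1.97

For a diatomic ideal gas γ = 7/5.
Isothermal: P_b = P₁(V₁/V₂) = 1.55×5.43.
Adiabatic: P_a = P₁(V₁/V₂)^γ = 1.55×5.43^(7/5).
P_a/P_b = (V₁/V₂)^(γ−1) = 5.43^(2/5) = 1.968.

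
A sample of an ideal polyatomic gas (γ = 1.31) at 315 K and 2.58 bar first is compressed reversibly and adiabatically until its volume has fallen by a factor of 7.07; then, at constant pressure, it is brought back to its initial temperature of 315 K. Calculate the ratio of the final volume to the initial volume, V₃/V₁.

Adiabatic step: V₂/V₁ = 0.1414; T₂ = T₁·7.07^(0.31) = 577.6 K.
Isobaric step: V₃/V₂ = T₃/T₂ = 315/577.6.
V₃/V₁ = (V₂/V₁)(V₃/V₂) = 0.1414 × (315/577.6) = 0.07714.

V₃/V₁ ≈ 0.0771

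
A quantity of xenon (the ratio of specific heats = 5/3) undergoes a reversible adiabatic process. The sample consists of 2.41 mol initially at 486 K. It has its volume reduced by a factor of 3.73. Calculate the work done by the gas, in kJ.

For a reversible adiabat TV^(γ−1) is constant, so T₂ = T₁ (V₁/V₂)^(γ−1).
T₂ = 486 × 3.73^(2/3) = 1169 K.
Q = 0, so ΔU = W_on_gas = nCᵥΔT with Cᵥ = R/(γ−1) = 12.47 J/(mol·K).
ΔU = 2.41 × 12.47 × (1169 − 486) = 20520 J.
Work done by the gas = −ΔU = -20520 J.

W ≈ -20.5 kJ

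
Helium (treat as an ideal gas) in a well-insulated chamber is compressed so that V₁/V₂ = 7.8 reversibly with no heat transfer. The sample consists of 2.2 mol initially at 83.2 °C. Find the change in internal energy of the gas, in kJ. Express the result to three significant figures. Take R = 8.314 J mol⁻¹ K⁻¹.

ΔU ≈ 28.7 kJ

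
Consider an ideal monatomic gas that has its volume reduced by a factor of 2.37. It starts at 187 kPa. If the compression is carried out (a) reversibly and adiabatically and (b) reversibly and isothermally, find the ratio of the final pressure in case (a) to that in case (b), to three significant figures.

P_adiabatic / P_isothermal ≈ 1.78

For a monatomic ideal gas γ = 5/3.
Isothermal: P_b = P₁(V₁/V₂) = 187×2.37.
Adiabatic: P_a = P₁(V₁/V₂)^γ = 187×2.37^(5/3).
P_a/P_b = (V₁/V₂)^(γ−1) = 2.37^(2/3) = 1.778.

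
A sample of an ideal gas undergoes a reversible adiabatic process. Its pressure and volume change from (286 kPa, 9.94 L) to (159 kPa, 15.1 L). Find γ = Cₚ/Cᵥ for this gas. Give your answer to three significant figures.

PV^γ = const ⇒ γ = ln(P₂/P₁) / ln(V₁/V₂).
γ = ln(159/286) / ln(9.94/15.1) = 1.404.

γ ≈ 1.40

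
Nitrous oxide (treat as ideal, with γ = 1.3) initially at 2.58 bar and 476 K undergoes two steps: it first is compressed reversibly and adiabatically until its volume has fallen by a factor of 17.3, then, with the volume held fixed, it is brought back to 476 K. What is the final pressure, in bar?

Adiabatic step (PV^γ = const): P₂ = 2.58×17.3^(1.3) = 105 bar; T₂ = 476×17.3^(0.3) = 1119 K.
Isochoric: P₃ = P₂(T₃/T₂) = 105 × (476/1119) = 44.63 bar.

P₃ ≈ 44.6 bar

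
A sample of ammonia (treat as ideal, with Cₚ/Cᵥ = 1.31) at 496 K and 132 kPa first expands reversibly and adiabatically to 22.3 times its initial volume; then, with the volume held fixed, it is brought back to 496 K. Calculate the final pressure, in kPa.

Adiabatic step (PV^γ = const): P₂ = 132×(1/22.3)^(1.31) = 2.261 kPa; T₂ = 496×(1/22.3)^(0.31) = 189.5 K.
Isochoric: P₃ = P₂(T₃/T₂) = 2.261 × (496/189.5) = 5.919 kPa.

P₃ ≈ 5.92 kPa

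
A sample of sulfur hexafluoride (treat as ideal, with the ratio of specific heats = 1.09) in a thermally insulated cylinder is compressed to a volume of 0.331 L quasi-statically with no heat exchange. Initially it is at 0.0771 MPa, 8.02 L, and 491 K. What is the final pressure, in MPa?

P₂ ≈ 2.49 MPa

Since PV^γ is constant along a reversible adiabat, P₂ = P₁ (V₁/V₂)^γ.
P₂ = 0.0771 × (8.02/0.331)^(1.09) = 2.489 MPa.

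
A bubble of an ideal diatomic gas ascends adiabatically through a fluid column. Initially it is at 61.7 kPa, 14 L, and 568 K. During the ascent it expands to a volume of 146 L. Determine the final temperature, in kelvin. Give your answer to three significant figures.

T₂ ≈ 222 K

For a reversible adiabat TV^(γ−1) is constant, so T₂ = T₁ (V₁/V₂)^(γ−1).
γ = 7/5 for a diatomic ideal gas.
T₂ = 568 × (14/146)^(2/5) = 222.4 K.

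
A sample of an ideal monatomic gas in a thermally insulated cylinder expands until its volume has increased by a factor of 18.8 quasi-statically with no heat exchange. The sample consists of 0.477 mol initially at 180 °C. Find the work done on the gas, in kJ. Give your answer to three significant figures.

W ≈ -2.31 kJ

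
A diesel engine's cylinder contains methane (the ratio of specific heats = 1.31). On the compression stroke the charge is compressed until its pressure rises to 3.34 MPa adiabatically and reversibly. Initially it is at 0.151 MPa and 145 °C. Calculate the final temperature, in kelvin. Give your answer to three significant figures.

Adiabatic: T₂/T₁ = (P₂/P₁)^((γ−1)/γ).
T₁ = 145 °C = 418.1 K.
T₂ = 418.1 × (3.34/0.151)^(0.237) = 870.1 K.

T₂ ≈ 870 K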